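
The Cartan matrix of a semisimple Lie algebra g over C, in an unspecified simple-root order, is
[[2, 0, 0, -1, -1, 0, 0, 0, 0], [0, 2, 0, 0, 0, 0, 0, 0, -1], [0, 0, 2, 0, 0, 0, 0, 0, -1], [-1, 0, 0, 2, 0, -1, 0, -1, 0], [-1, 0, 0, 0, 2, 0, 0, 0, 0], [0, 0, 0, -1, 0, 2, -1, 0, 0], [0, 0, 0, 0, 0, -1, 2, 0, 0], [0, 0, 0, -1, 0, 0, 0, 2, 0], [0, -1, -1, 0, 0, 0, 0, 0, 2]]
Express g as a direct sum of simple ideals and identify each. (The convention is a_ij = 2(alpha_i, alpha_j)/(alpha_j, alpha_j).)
A3 + E6

The diagram associated to this matrix has two connected components: the simple roots {alpha_2, alpha_3, alpha_9} form a chain of 3 nodes with single edges (A_3), and {alpha_1, alpha_4, alpha_5, alpha_6, alpha_7, alpha_8} form a chain of 5 nodes with one extra node attached to the third node from one end (E_6). A semisimple Lie algebra decomposes uniquely as the direct sum of simple ideals, one per connected component of its Dynkin diagram, so g ≅ A_3 ⊕ E_6 (dimension 15 + 78 = 93).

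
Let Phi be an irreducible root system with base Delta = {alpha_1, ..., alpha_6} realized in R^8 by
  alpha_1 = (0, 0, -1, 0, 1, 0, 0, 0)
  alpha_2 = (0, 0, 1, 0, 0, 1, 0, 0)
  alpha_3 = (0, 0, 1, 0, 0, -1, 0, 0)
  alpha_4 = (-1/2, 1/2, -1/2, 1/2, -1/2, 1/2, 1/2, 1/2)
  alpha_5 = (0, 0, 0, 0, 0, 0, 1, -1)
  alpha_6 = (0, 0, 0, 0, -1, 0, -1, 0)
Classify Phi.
E_6

Compute the Cartan integers a_ij = 2(alpha_i, alpha_j)/(alpha_j, alpha_j); the resulting 6x6 Cartan matrix is
[[2, -1, -1, 0, 0, -1], [-1, 2, 0, 0, 0, 0], [-1, 0, 2, -1, 0, 0], [0, 0, -1, 2, 0, 0], [0, 0, 0, 0, 2, -1], [-1, 0, 0, 0, -1, 2]].
All simple roots have the same length, so the diagram is simply laced. The associated Dynkin diagram is a chain of 5 nodes with one extra node attached to the third node from one end (E_6), so the type is E_6.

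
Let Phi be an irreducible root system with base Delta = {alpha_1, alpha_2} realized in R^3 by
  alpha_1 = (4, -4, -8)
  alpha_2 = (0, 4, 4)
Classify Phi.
Compute the Cartan integers a_ij = 2(alpha_i, alpha_j)/(alpha_j, alpha_j); the resulting 2x2 Cartan matrix is
[[2, -3], [-1, 2]].
The roots have two lengths (squared-length ratio 3:1); the short ones are alpha_{2}. The associated Dynkin diagram is two nodes joined by a triple edge (G_2), so the type is G_2.

G2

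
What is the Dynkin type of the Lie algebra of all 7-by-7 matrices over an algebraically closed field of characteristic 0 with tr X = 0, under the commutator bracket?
This is sl(7), which has dimension 7^2 - 1 = 48 and rank 7 - 1 = 6 (a Cartan subalgebra is the diagonal traceless matrices). In the classification of classical Lie algebras, the special linear algebra sl(n+1) has type A_n; here n = 6, so the Dynkin diagram is a chain of 6 nodes with single edges (A_6). Hence the type is A_6.

type A_6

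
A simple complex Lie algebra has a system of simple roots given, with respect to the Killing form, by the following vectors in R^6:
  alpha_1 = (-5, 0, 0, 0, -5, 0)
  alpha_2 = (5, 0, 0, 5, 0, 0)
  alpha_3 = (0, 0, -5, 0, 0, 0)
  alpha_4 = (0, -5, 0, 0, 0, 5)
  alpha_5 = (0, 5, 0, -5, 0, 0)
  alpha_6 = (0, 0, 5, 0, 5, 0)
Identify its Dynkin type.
B_6

Compute the Cartan integers a_ij = 2(alpha_i, alpha_j)/(alpha_j, alpha_j); the resulting 6x6 Cartan matrix is
[[2, -1, 0, 0, 0, -1], [-1, 2, 0, 0, -1, 0], [0, 0, 2, 0, 0, -1], [0, 0, 0, 2, -1, 0], [0, -1, 0, -1, 2, 0], [-1, 0, -2, 0, 0, 2]].
The roots have two lengths (squared-length ratio 2:1); the short ones are alpha_{3}. The associated Dynkin diagram is a chain of 6 nodes with a double edge at one end; the terminal node there is the unique short simple root (B_6), so the type is B_6 (the algebra so(13)).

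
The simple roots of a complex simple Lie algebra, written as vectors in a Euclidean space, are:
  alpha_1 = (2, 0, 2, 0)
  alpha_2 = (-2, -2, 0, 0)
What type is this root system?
Compute the Cartan integers a_ij = 2(alpha_i, alpha_j)/(alpha_j, alpha_j); the resulting 2x2 Cartan matrix is
[[2, -1], [-1, 2]].
All simple roots have the same length, so the diagram is simply laced. The associated Dynkin diagram is a chain of 2 nodes with single edges (A_2), so the type is A_2 (the algebra sl(3)).

A_2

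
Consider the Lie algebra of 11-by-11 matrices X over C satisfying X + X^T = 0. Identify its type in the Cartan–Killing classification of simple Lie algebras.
This is so(11) with 11 odd, which has dimension 11(11-1)/2 = 55 and rank (11-1)/2 = 5. In the classification of classical Lie algebras, the orthogonal algebra so(2n+1) in an odd number of variables has type B_n; here n = 5, so the Dynkin diagram is a chain of 5 nodes with a double edge at one end; the terminal node there is the unique short simple root (B_5). Hence the type is B_5.

B_5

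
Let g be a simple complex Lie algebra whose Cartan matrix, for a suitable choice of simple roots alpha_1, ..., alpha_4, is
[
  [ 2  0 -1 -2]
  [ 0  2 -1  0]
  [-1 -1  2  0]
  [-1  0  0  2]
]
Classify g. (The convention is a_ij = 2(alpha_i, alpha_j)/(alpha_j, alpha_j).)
B_4

The matrix has rank 4 with 2's on the diagonal. Reading the off-diagonal entries as Dynkin edges (a single edge where a_ij = a_ji = -1; a double or triple edge where a_ij * a_ji = 2 or 3), the diagram is a chain of 4 nodes with a double edge at one end; the terminal node there is the unique short simple root (B_4). One simple-root ordering that puts it in standard form is (alpha_2, alpha_3, alpha_1, alpha_4). So the algebra is type B_4, i.e. so(9).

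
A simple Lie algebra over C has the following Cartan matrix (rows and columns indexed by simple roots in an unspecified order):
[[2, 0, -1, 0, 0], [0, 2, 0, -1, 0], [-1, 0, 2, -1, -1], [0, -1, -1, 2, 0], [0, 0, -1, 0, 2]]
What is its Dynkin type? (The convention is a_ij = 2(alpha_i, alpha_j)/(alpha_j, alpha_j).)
D_5 (so(10))

The matrix has rank 5 with 2's on the diagonal. Reading the off-diagonal entries as Dynkin edges (a single edge where a_ij = a_ji = -1; a double or triple edge where a_ij * a_ji = 2 or 3), the diagram is a chain of 3 nodes with a fork of two nodes at one end (D_5). One simple-root ordering that puts it in standard form is (alpha_2, alpha_4, alpha_3, alpha_1, alpha_5). So the algebra is type D_5, i.e. so(10).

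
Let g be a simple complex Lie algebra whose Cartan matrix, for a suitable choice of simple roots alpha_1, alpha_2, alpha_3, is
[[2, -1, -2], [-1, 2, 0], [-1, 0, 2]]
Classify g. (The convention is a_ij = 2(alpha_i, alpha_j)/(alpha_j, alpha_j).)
B_3 (so(7))

The matrix has rank 3 with 2's on the diagonal. Reading the off-diagonal entries as Dynkin edges (a single edge where a_ij = a_ji = -1; a double or triple edge where a_ij * a_ji = 2 or 3), the diagram is a chain of 3 nodes with a double edge at one end; the terminal node there is the unique short simple root (B_3). One simple-root ordering that puts it in standard form is (alpha_2, alpha_1, alpha_3). So the algebra is type B_3, i.e. so(7).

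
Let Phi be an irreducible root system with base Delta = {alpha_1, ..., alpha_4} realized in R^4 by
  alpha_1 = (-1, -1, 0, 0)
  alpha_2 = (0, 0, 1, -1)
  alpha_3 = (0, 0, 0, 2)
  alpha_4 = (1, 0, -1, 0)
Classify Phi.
Compute the Cartan integers a_ij = 2(alpha_i, alpha_j)/(alpha_j, alpha_j); the resulting 4x4 Cartan matrix is
[[2, 0, 0, -1], [0, 2, -1, -1], [0, -2, 2, 0], [-1, -1, 0, 2]].
The roots have two lengths (squared-length ratio 2:1); the short ones are alpha_{1,2,4}. The associated Dynkin diagram is a chain of 4 nodes with a double edge at one end; the terminal node there is the unique long simple root (C_4), so the type is C_4 (the algebra sp(8)).

type C_4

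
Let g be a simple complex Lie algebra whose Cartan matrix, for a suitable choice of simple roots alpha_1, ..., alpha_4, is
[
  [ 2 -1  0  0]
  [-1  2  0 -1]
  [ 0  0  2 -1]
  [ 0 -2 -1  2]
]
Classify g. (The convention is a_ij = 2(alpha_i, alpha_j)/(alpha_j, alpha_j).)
F4

The matrix has rank 4 with 2's on the diagonal. Reading the off-diagonal entries as Dynkin edges (a single edge where a_ij = a_ji = -1; a double or triple edge where a_ij * a_ji = 2 or 3), the diagram is a chain of 4 nodes with a double edge between the middle two (F_4). One simple-root ordering that puts it in standard form is (alpha_3, alpha_4, alpha_2, alpha_1). So the algebra is type F_4.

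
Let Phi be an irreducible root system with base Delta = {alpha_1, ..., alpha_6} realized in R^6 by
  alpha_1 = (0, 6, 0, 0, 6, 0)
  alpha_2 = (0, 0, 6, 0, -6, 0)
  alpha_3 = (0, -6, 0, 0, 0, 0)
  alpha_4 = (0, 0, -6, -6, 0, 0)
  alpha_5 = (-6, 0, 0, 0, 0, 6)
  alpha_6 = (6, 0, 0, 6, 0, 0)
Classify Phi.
Compute the Cartan integers a_ij = 2(alpha_i, alpha_j)/(alpha_j, alpha_j); the resulting 6x6 Cartan matrix is
[[2, -1, -2, 0, 0, 0], [-1, 2, 0, -1, 0, 0], [-1, 0, 2, 0, 0, 0], [0, -1, 0, 2, 0, -1], [0, 0, 0, 0, 2, -1], [0, 0, 0, -1, -1, 2]].
The roots have two lengths (squared-length ratio 2:1); the short ones are alpha_{3}. The associated Dynkin diagram is a chain of 6 nodes with a double edge at one end; the terminal node there is the unique short simple root (B_6), so the type is B_6 (the algebra so(13)).

B_6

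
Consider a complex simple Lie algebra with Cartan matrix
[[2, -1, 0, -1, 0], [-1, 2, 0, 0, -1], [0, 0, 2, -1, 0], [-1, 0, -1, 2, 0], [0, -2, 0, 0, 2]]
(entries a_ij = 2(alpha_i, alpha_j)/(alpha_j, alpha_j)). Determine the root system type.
The matrix has rank 5 with 2's on the diagonal. Reading the off-diagonal entries as Dynkin edges (a single edge where a_ij = a_ji = -1; a double or triple edge where a_ij * a_ji = 2 or 3), the diagram is a chain of 5 nodes with a double edge at one end; the terminal node there is the unique long simple root (C_5). One simple-root ordering that puts it in standard form is (alpha_3, alpha_4, alpha_1, alpha_2, alpha_5). So the algebra is type C_5, i.e. sp(10).

C_5 (sp(10))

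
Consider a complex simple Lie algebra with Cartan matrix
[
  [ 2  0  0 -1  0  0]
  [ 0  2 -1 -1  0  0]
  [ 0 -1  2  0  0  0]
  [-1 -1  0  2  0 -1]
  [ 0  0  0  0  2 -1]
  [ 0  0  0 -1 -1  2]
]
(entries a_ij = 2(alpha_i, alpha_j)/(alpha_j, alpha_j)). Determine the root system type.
The matrix has rank 6 with 2's on the diagonal. Reading the off-diagonal entries as Dynkin edges (a single edge where a_ij = a_ji = -1; a double or triple edge where a_ij * a_ji = 2 or 3), the diagram is a chain of 5 nodes with one extra node attached to the third node from one end (E_6). One simple-root ordering that puts it in standard form is (alpha_3, alpha_1, alpha_2, alpha_4, alpha_6, alpha_5). So the algebra is type E_6.

type E_6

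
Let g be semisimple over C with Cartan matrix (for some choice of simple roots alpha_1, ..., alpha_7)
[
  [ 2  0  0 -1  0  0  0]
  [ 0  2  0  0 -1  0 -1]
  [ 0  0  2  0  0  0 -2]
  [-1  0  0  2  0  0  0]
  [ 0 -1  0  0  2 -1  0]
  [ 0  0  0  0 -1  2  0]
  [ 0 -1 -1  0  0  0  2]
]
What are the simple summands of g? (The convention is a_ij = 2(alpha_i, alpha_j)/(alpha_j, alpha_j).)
The diagram associated to this matrix has two connected components: the simple roots {alpha_1, alpha_4} form a chain of 2 nodes with single edges (A_2), and {alpha_2, alpha_3, alpha_5, alpha_6, alpha_7} form a chain of 5 nodes with a double edge at one end; the terminal node there is the unique long simple root (C_5). A semisimple Lie algebra decomposes uniquely as the direct sum of simple ideals, one per connected component of its Dynkin diagram, so g ≅ A_2 ⊕ C_5 (dimension 8 + 55 = 63).

type A_2 ⊕ type C_5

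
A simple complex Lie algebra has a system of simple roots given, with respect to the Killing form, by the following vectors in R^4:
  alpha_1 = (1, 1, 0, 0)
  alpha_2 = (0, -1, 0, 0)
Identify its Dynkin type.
Compute the Cartan integers a_ij = 2(alpha_i, alpha_j)/(alpha_j, alpha_j); the resulting 2x2 Cartan matrix is
[[2, -2], [-1, 2]].
The roots have two lengths (squared-length ratio 2:1); the short ones are alpha_{2}. The associated Dynkin diagram is a chain of 2 nodes with a double edge at one end; the terminal node there is the unique short simple root (B_2), so the type is B_2 (the algebra so(5)).

B2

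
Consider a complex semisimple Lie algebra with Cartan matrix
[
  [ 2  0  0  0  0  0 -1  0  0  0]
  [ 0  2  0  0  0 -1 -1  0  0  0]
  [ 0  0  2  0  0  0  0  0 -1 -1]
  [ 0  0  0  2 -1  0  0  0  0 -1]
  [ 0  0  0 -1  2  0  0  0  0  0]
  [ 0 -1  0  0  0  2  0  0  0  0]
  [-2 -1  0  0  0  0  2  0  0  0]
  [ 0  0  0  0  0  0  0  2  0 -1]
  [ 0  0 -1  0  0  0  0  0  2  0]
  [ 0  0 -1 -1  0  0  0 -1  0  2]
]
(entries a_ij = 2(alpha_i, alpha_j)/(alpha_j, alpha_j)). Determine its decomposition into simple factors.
The diagram associated to this matrix has two connected components: the simple roots {alpha_1, alpha_2, alpha_6, alpha_7} form a chain of 4 nodes with a double edge at one end; the terminal node there is the unique short simple root (B_4), and {alpha_3, alpha_4, alpha_5, alpha_8, alpha_9, alpha_10} form a chain of 5 nodes with one extra node attached to the third node from one end (E_6). A semisimple Lie algebra decomposes uniquely as the direct sum of simple ideals, one per connected component of its Dynkin diagram, so g ≅ B_4 ⊕ E_6 (dimension 36 + 78 = 114).

type B_4 + type E_6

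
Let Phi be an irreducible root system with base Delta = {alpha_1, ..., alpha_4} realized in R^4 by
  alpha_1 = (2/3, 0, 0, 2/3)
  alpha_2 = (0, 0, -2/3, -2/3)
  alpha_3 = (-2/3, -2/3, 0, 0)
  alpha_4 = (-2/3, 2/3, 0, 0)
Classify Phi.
D_4

Compute the Cartan integers a_ij = 2(alpha_i, alpha_j)/(alpha_j, alpha_j); the resulting 4x4 Cartan matrix is
[[2, -1, -1, -1], [-1, 2, 0, 0], [-1, 0, 2, 0], [-1, 0, 0, 2]].
All simple roots have the same length, so the diagram is simply laced. The associated Dynkin diagram is a chain of 2 nodes with a fork of two nodes at one end (D_4), so the type is D_4 (the algebra so(8)).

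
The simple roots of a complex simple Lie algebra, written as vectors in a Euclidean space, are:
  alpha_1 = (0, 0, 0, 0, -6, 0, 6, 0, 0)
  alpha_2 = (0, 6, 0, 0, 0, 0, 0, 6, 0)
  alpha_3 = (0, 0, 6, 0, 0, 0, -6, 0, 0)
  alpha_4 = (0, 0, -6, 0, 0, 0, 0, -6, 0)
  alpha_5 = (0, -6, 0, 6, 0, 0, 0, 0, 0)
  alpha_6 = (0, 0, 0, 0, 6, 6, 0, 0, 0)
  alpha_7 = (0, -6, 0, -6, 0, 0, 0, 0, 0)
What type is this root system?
Compute the Cartan integers a_ij = 2(alpha_i, alpha_j)/(alpha_j, alpha_j); the resulting 7x7 Cartan matrix is
[[2, 0, -1, 0, 0, -1, 0], [0, 2, 0, -1, -1, 0, -1], [-1, 0, 2, -1, 0, 0, 0], [0, -1, -1, 2, 0, 0, 0], [0, -1, 0, 0, 2, 0, 0], [-1, 0, 0, 0, 0, 2, 0], [0, -1, 0, 0, 0, 0, 2]].
All simple roots have the same length, so the diagram is simply laced. The associated Dynkin diagram is a chain of 5 nodes with a fork of two nodes at one end (D_7), so the type is D_7 (the algebra so(14)).

D7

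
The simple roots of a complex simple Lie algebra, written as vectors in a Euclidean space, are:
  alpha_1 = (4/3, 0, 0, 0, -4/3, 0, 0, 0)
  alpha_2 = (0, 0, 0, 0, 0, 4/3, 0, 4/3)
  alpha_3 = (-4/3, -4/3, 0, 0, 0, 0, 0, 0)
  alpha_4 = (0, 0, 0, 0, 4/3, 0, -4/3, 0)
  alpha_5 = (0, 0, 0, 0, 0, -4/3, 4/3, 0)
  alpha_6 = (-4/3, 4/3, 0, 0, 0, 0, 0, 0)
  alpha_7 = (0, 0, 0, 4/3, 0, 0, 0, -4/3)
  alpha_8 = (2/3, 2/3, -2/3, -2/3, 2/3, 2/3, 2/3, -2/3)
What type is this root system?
Compute the Cartan integers a_ij = 2(alpha_i, alpha_j)/(alpha_j, alpha_j); the resulting 8x8 Cartan matrix is
[[2, 0, -1, -1, 0, -1, 0, 0], [0, 2, 0, 0, -1, 0, -1, 0], [-1, 0, 2, 0, 0, 0, 0, -1], [-1, 0, 0, 2, -1, 0, 0, 0], [0, -1, 0, -1, 2, 0, 0, 0], [-1, 0, 0, 0, 0, 2, 0, 0], [0, -1, 0, 0, 0, 0, 2, 0], [0, 0, -1, 0, 0, 0, 0, 2]].
All simple roots have the same length, so the diagram is simply laced. The associated Dynkin diagram is a chain of 7 nodes with one extra node attached to the third node from one end (E_8), so the type is E_8.

E_8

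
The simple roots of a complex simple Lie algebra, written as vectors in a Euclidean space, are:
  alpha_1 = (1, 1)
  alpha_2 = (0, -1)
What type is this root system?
Compute the Cartan integers a_ij = 2(alpha_i, alpha_j)/(alpha_j, alpha_j); the resulting 2x2 Cartan matrix is
[[2, -2], [-1, 2]].
The roots have two lengths (squared-length ratio 2:1); the short ones are alpha_{2}. The associated Dynkin diagram is a chain of 2 nodes with a double edge at one end; the terminal node there is the unique short simple root (B_2), so the type is B_2 (the algebra so(5)).

type B_2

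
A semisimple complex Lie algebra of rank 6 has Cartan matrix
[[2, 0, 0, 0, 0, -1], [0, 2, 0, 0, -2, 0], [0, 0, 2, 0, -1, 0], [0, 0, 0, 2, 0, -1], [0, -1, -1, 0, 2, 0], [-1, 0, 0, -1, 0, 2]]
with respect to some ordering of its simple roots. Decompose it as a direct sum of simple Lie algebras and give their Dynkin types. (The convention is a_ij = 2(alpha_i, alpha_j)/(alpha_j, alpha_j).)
A3 ⊕ C3

The diagram associated to this matrix has two connected components: the simple roots {alpha_1, alpha_4, alpha_6} form a chain of 3 nodes with single edges (A_3), and {alpha_2, alpha_3, alpha_5} form a chain of 3 nodes with a double edge at one end; the terminal node there is the unique long simple root (C_3). A semisimple Lie algebra decomposes uniquely as the direct sum of simple ideals, one per connected component of its Dynkin diagram, so g ≅ A_3 ⊕ C_3 (dimension 15 + 21 = 36).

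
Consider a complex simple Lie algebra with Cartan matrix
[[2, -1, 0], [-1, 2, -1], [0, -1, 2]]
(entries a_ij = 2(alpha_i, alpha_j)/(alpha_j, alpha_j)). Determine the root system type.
type A_3

The matrix has rank 3 with 2's on the diagonal. Reading the off-diagonal entries as Dynkin edges (a single edge where a_ij = a_ji = -1; a double or triple edge where a_ij * a_ji = 2 or 3), the diagram is a chain of 3 nodes with single edges (A_3). One simple-root ordering that puts it in standard form is (alpha_3, alpha_2, alpha_1). So the algebra is type A_3, i.e. sl(4).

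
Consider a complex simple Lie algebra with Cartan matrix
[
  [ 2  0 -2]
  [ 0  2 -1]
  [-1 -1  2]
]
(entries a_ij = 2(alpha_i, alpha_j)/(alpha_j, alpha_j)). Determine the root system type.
type C_3

The matrix has rank 3 with 2's on the diagonal. Reading the off-diagonal entries as Dynkin edges (a single edge where a_ij = a_ji = -1; a double or triple edge where a_ij * a_ji = 2 or 3), the diagram is a chain of 3 nodes with a double edge at one end; the terminal node there is the unique long simple root (C_3). One simple-root ordering that puts it in standard form is (alpha_2, alpha_3, alpha_1). So the algebra is type C_3, i.e. sp(6).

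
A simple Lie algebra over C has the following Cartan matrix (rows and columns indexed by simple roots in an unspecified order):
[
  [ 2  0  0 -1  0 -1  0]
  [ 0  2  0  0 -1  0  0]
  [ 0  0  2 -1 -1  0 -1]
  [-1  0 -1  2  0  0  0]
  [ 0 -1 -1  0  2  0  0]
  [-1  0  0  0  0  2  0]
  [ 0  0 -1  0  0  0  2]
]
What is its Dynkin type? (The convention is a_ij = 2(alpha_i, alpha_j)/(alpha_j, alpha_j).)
The matrix has rank 7 with 2's on the diagonal. Reading the off-diagonal entries as Dynkin edges (a single edge where a_ij = a_ji = -1; a double or triple edge where a_ij * a_ji = 2 or 3), the diagram is a chain of 6 nodes with one extra node attached to the third node from one end (E_7). One simple-root ordering that puts it in standard form is (alpha_2, alpha_7, alpha_5, alpha_3, alpha_4, alpha_1, alpha_6). So the algebra is type E_7.

E_7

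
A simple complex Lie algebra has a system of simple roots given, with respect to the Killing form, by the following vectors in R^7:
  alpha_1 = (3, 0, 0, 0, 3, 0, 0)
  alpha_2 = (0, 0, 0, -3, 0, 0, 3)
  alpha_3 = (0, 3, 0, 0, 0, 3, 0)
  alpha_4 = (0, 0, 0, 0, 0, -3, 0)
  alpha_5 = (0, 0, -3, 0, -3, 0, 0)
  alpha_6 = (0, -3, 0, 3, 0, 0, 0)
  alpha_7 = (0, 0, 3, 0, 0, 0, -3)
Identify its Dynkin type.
B_7

Compute the Cartan integers a_ij = 2(alpha_i, alpha_j)/(alpha_j, alpha_j); the resulting 7x7 Cartan matrix is
[[2, 0, 0, 0, -1, 0, 0], [0, 2, 0, 0, 0, -1, -1], [0, 0, 2, -2, 0, -1, 0], [0, 0, -1, 2, 0, 0, 0], [-1, 0, 0, 0, 2, 0, -1], [0, -1, -1, 0, 0, 2, 0], [0, -1, 0, 0, -1, 0, 2]].
The roots have two lengths (squared-length ratio 2:1); the short ones are alpha_{4}. The associated Dynkin diagram is a chain of 7 nodes with a double edge at one end; the terminal node there is the unique short simple root (B_7), so the type is B_7 (the algebra so(15)).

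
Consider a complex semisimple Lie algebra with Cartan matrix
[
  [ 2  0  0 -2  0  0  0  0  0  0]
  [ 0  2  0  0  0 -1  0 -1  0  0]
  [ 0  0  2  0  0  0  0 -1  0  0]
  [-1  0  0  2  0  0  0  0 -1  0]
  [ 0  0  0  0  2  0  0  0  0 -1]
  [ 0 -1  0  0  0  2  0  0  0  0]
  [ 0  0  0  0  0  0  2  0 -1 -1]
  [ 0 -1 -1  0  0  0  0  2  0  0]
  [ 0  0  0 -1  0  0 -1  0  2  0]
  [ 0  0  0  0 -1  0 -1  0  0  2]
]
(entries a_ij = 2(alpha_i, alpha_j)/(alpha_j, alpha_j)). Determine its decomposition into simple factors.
The diagram associated to this matrix has two connected components: the simple roots {alpha_2, alpha_3, alpha_6, alpha_8} form a chain of 4 nodes with single edges (A_4), and {alpha_1, alpha_4, alpha_5, alpha_7, alpha_9, alpha_10} form a chain of 6 nodes with a double edge at one end; the terminal node there is the unique long simple root (C_6). A semisimple Lie algebra decomposes uniquely as the direct sum of simple ideals, one per connected component of its Dynkin diagram, so g ≅ A_4 ⊕ C_6 (dimension 24 + 78 = 102).

A_4 ⊕ C_6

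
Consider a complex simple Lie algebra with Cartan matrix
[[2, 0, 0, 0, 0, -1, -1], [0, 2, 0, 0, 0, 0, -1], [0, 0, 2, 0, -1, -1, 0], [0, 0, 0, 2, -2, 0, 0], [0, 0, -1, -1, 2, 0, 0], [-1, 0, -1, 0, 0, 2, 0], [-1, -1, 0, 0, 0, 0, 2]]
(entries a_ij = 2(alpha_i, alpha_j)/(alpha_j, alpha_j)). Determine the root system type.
The matrix has rank 7 with 2's on the diagonal. Reading the off-diagonal entries as Dynkin edges (a single edge where a_ij = a_ji = -1; a double or triple edge where a_ij * a_ji = 2 or 3), the diagram is a chain of 7 nodes with a double edge at one end; the terminal node there is the unique long simple root (C_7). One simple-root ordering that puts it in standard form is (alpha_2, alpha_7, alpha_1, alpha_6, alpha_3, alpha_5, alpha_4). So the algebra is type C_7, i.e. sp(14).

C7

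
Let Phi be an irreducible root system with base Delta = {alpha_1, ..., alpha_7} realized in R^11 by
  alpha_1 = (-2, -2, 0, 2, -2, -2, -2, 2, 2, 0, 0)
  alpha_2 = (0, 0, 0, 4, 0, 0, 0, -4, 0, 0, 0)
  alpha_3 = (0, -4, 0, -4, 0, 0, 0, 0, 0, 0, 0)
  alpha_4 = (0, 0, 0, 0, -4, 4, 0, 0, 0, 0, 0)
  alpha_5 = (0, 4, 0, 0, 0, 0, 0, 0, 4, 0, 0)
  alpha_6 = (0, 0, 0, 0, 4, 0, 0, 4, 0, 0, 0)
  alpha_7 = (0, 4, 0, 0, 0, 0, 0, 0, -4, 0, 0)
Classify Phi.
E_7

Compute the Cartan integers a_ij = 2(alpha_i, alpha_j)/(alpha_j, alpha_j); the resulting 7x7 Cartan matrix is
[[2, 0, 0, 0, 0, 0, -1], [0, 2, -1, 0, 0, -1, 0], [0, -1, 2, 0, -1, 0, -1], [0, 0, 0, 2, 0, -1, 0], [0, 0, -1, 0, 2, 0, 0], [0, -1, 0, -1, 0, 2, 0], [-1, 0, -1, 0, 0, 0, 2]].
All simple roots have the same length, so the diagram is simply laced. The associated Dynkin diagram is a chain of 6 nodes with one extra node attached to the third node from one end (E_7), so the type is E_7.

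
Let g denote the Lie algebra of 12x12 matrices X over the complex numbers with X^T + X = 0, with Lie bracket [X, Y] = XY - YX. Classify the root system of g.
D6

This is so(12) with 12 even, which has dimension 12(12-1)/2 = 66 and rank 12/2 = 6. In the classification of classical Lie algebras, the orthogonal algebra so(2n) in an even number of variables has type D_n; here n = 6, so the Dynkin diagram is a chain of 4 nodes with a fork of two nodes at one end (D_6). Hence the type is D_6.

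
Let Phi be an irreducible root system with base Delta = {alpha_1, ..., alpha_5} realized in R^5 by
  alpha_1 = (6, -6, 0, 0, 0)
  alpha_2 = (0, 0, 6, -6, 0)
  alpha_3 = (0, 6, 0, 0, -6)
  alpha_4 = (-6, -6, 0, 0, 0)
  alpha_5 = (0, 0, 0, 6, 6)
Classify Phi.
D_5

Compute the Cartan integers a_ij = 2(alpha_i, alpha_j)/(alpha_j, alpha_j); the resulting 5x5 Cartan matrix is
[[2, 0, -1, 0, 0], [0, 2, 0, 0, -1], [-1, 0, 2, -1, -1], [0, 0, -1, 2, 0], [0, -1, -1, 0, 2]].
All simple roots have the same length, so the diagram is simply laced. The associated Dynkin diagram is a chain of 3 nodes with a fork of two nodes at one end (D_5), so the type is D_5 (the algebra so(10)).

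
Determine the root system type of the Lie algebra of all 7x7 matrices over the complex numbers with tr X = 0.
This is sl(7), which has dimension 7^2 - 1 = 48 and rank 7 - 1 = 6 (a Cartan subalgebra is the diagonal traceless matrices). In the classification of classical Lie algebras, the special linear algebra sl(n+1) has type A_n; here n = 6, so the Dynkin diagram is a chain of 6 nodes with single edges (A_6). Hence the type is A_6.

A_6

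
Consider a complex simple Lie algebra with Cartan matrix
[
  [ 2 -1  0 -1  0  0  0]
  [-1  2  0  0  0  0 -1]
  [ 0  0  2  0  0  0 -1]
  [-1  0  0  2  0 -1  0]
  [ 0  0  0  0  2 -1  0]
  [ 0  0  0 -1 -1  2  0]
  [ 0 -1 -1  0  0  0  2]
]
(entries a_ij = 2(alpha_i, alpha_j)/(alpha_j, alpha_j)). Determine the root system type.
A7

The matrix has rank 7 with 2's on the diagonal. Reading the off-diagonal entries as Dynkin edges (a single edge where a_ij = a_ji = -1; a double or triple edge where a_ij * a_ji = 2 or 3), the diagram is a chain of 7 nodes with single edges (A_7). One simple-root ordering that puts it in standard form is (alpha_3, alpha_7, alpha_2, alpha_1, alpha_4, alpha_6, alpha_5). So the algebra is type A_7, i.e. sl(8).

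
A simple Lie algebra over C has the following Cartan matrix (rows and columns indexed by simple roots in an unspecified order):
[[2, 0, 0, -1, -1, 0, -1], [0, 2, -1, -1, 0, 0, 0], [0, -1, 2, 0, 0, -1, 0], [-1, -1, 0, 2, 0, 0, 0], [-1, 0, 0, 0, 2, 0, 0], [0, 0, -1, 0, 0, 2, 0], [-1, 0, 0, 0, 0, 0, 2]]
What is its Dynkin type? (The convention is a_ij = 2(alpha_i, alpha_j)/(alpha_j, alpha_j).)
The matrix has rank 7 with 2's on the diagonal. Reading the off-diagonal entries as Dynkin edges (a single edge where a_ij = a_ji = -1; a double or triple edge where a_ij * a_ji = 2 or 3), the diagram is a chain of 5 nodes with a fork of two nodes at one end (D_7). One simple-root ordering that puts it in standard form is (alpha_6, alpha_3, alpha_2, alpha_4, alpha_1, alpha_5, alpha_7). So the algebra is type D_7, i.e. so(14).

D_7 (so(14))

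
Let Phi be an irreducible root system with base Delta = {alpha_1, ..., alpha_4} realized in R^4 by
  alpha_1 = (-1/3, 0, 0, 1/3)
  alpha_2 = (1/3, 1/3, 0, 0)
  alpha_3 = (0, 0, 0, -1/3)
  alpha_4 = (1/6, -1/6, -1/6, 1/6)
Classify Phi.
F4

Compute the Cartan integers a_ij = 2(alpha_i, alpha_j)/(alpha_j, alpha_j); the resulting 4x4 Cartan matrix is
[[2, -1, -2, 0], [-1, 2, 0, 0], [-1, 0, 2, -1], [0, 0, -1, 2]].
The roots have two lengths (squared-length ratio 2:1); the short ones are alpha_{3,4}. The associated Dynkin diagram is a chain of 4 nodes with a double edge between the middle two (F_4), so the type is F_4.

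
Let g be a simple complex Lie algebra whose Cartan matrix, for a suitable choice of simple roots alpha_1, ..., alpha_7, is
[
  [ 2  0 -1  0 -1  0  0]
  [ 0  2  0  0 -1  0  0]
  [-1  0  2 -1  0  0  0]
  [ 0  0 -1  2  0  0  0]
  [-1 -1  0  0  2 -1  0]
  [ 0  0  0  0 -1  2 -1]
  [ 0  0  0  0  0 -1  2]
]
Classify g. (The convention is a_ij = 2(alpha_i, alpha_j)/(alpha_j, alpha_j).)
E_7

The matrix has rank 7 with 2's on the diagonal. Reading the off-diagonal entries as Dynkin edges (a single edge where a_ij = a_ji = -1; a double or triple edge where a_ij * a_ji = 2 or 3), the diagram is a chain of 6 nodes with one extra node attached to the third node from one end (E_7). One simple-root ordering that puts it in standard form is (alpha_7, alpha_2, alpha_6, alpha_5, alpha_1, alpha_3, alpha_4). So the algebra is type E_7.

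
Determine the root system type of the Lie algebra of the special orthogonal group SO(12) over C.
This is so(12) with 12 even, which has dimension 12(12-1)/2 = 66 and rank 12/2 = 6. In the classification of classical Lie algebras, the orthogonal algebra so(2n) in an even number of variables has type D_n; here n = 6, so the Dynkin diagram is a chain of 4 nodes with a fork of two nodes at one end (D_6). Hence the type is D_6.

D_6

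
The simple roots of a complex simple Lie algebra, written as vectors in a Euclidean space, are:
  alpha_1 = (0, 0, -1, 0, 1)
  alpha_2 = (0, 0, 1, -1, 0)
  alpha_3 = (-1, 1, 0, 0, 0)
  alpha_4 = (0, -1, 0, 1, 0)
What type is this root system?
Compute the Cartan integers a_ij = 2(alpha_i, alpha_j)/(alpha_j, alpha_j); the resulting 4x4 Cartan matrix is
[[2, -1, 0, 0], [-1, 2, 0, -1], [0, 0, 2, -1], [0, -1, -1, 2]].
All simple roots have the same length, so the diagram is simply laced. The associated Dynkin diagram is a chain of 4 nodes with single edges (A_4), so the type is A_4 (the algebra sl(5)).

A4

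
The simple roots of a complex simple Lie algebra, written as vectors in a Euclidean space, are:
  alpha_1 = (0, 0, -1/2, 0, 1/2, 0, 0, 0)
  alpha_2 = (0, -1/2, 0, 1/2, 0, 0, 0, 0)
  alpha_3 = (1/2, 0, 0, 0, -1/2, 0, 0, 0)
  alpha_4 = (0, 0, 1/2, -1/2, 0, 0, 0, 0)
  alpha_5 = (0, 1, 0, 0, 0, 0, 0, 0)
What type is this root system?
C5

Compute the Cartan integers a_ij = 2(alpha_i, alpha_j)/(alpha_j, alpha_j); the resulting 5x5 Cartan matrix is
[[2, 0, -1, -1, 0], [0, 2, 0, -1, -1], [-1, 0, 2, 0, 0], [-1, -1, 0, 2, 0], [0, -2, 0, 0, 2]].
The roots have two lengths (squared-length ratio 2:1); the short ones are alpha_{1,2,3,4}. The associated Dynkin diagram is a chain of 5 nodes with a double edge at one end; the terminal node there is the unique long simple root (C_5), so the type is C_5 (the algebra sp(10)).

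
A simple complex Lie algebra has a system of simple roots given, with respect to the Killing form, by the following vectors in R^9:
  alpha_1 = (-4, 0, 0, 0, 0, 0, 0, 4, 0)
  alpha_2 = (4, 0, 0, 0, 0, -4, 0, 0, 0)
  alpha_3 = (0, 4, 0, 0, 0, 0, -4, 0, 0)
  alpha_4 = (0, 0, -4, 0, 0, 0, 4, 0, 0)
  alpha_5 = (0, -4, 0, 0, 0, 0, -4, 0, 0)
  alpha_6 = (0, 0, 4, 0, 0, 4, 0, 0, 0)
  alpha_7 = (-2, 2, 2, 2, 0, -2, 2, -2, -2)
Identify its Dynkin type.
E7

Compute the Cartan integers a_ij = 2(alpha_i, alpha_j)/(alpha_j, alpha_j); the resulting 7x7 Cartan matrix is
[[2, -1, 0, 0, 0, 0, 0], [-1, 2, 0, 0, 0, -1, 0], [0, 0, 2, -1, 0, 0, 0], [0, 0, -1, 2, -1, -1, 0], [0, 0, 0, -1, 2, 0, -1], [0, -1, 0, -1, 0, 2, 0], [0, 0, 0, 0, -1, 0, 2]].
All simple roots have the same length, so the diagram is simply laced. The associated Dynkin diagram is a chain of 6 nodes with one extra node attached to the third node from one end (E_7), so the type is E_7.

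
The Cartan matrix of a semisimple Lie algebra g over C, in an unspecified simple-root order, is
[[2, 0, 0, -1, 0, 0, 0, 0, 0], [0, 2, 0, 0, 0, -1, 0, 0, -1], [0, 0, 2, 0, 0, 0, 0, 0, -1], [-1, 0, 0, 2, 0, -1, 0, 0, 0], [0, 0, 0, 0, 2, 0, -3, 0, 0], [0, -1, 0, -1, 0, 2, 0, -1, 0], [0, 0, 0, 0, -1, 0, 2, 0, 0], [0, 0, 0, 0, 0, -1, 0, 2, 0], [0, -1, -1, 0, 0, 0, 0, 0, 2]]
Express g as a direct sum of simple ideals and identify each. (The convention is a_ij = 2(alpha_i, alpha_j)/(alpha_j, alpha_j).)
The diagram associated to this matrix has two connected components: the simple roots {alpha_1, alpha_2, alpha_3, alpha_4, alpha_6, alpha_8, alpha_9} form a chain of 6 nodes with one extra node attached to the third node from one end (E_7), and {alpha_5, alpha_7} form two nodes joined by a triple edge (G_2). A semisimple Lie algebra decomposes uniquely as the direct sum of simple ideals, one per connected component of its Dynkin diagram, so g ≅ E_7 ⊕ G_2 (dimension 133 + 14 = 147).

E7 ⊕ G2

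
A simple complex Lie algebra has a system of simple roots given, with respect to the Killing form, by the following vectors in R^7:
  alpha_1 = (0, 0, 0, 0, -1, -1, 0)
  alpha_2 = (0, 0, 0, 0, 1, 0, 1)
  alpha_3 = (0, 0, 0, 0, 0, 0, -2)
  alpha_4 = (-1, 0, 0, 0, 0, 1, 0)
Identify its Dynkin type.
C4

Compute the Cartan integers a_ij = 2(alpha_i, alpha_j)/(alpha_j, alpha_j); the resulting 4x4 Cartan matrix is
[[2, -1, 0, -1], [-1, 2, -1, 0], [0, -2, 2, 0], [-1, 0, 0, 2]].
The roots have two lengths (squared-length ratio 2:1); the short ones are alpha_{1,2,4}. The associated Dynkin diagram is a chain of 4 nodes with a double edge at one end; the terminal node there is the unique long simple root (C_4), so the type is C_4 (the algebra sp(8)).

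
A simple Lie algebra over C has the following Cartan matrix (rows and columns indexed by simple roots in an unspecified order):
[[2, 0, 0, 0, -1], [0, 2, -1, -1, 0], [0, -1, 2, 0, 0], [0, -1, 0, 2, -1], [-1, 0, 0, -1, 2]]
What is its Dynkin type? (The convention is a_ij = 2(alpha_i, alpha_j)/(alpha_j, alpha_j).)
A_5

The matrix has rank 5 with 2's on the diagonal. Reading the off-diagonal entries as Dynkin edges (a single edge where a_ij = a_ji = -1; a double or triple edge where a_ij * a_ji = 2 or 3), the diagram is a chain of 5 nodes with single edges (A_5). One simple-root ordering that puts it in standard form is (alpha_1, alpha_5, alpha_4, alpha_2, alpha_3). So the algebra is type A_5, i.e. sl(6).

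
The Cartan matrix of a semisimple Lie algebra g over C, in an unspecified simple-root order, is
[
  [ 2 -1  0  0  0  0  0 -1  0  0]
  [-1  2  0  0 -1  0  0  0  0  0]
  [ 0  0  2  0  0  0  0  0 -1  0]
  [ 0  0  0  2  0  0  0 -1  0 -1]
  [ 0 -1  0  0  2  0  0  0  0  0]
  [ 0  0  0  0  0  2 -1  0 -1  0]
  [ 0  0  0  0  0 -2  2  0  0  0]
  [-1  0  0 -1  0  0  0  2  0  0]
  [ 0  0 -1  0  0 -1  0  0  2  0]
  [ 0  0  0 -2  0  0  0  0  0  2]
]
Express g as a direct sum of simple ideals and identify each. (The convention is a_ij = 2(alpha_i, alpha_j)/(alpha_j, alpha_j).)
type C_4 + type C_6

The diagram associated to this matrix has two connected components: the simple roots {alpha_3, alpha_6, alpha_7, alpha_9} form a chain of 4 nodes with a double edge at one end; the terminal node there is the unique long simple root (C_4), and {alpha_1, alpha_2, alpha_4, alpha_5, alpha_8, alpha_10} form a chain of 6 nodes with a double edge at one end; the terminal node there is the unique long simple root (C_6). A semisimple Lie algebra decomposes uniquely as the direct sum of simple ideals, one per connected component of its Dynkin diagram, so g ≅ C_4 ⊕ C_6 (dimension 36 + 78 = 114).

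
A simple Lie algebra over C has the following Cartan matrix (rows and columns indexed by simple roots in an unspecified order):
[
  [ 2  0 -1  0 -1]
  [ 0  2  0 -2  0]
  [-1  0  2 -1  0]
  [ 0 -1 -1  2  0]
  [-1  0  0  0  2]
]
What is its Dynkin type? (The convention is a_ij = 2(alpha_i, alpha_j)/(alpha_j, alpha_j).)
C_5

The matrix has rank 5 with 2's on the diagonal. Reading the off-diagonal entries as Dynkin edges (a single edge where a_ij = a_ji = -1; a double or triple edge where a_ij * a_ji = 2 or 3), the diagram is a chain of 5 nodes with a double edge at one end; the terminal node there is the unique long simple root (C_5). One simple-root ordering that puts it in standard form is (alpha_5, alpha_1, alpha_3, alpha_4, alpha_2). So the algebra is type C_5, i.e. sp(10).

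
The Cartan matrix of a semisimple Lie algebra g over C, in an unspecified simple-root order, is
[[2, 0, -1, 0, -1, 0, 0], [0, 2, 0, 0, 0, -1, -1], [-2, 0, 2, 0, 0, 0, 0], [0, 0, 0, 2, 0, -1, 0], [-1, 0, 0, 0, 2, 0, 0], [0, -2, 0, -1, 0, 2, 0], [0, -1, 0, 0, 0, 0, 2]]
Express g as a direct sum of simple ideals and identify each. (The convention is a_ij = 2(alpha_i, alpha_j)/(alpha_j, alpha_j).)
The diagram associated to this matrix has two connected components: the simple roots {alpha_1, alpha_3, alpha_5} form a chain of 3 nodes with a double edge at one end; the terminal node there is the unique long simple root (C_3), and {alpha_2, alpha_4, alpha_6, alpha_7} form a chain of 4 nodes with a double edge between the middle two (F_4). A semisimple Lie algebra decomposes uniquely as the direct sum of simple ideals, one per connected component of its Dynkin diagram, so g ≅ C_3 ⊕ F_4 (dimension 21 + 52 = 73).

type C_3 ⊕ type F_4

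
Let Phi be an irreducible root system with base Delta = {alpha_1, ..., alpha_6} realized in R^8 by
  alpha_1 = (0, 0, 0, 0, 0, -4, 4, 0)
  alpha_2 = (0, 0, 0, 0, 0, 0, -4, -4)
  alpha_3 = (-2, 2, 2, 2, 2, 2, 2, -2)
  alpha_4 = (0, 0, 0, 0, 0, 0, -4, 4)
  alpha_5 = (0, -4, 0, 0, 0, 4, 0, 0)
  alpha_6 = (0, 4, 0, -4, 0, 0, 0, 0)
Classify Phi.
Compute the Cartan integers a_ij = 2(alpha_i, alpha_j)/(alpha_j, alpha_j); the resulting 6x6 Cartan matrix is
[[2, -1, 0, -1, -1, 0], [-1, 2, 0, 0, 0, 0], [0, 0, 2, -1, 0, 0], [-1, 0, -1, 2, 0, 0], [-1, 0, 0, 0, 2, -1], [0, 0, 0, 0, -1, 2]].
All simple roots have the same length, so the diagram is simply laced. The associated Dynkin diagram is a chain of 5 nodes with one extra node attached to the third node from one end (E_6), so the type is E_6.

E_6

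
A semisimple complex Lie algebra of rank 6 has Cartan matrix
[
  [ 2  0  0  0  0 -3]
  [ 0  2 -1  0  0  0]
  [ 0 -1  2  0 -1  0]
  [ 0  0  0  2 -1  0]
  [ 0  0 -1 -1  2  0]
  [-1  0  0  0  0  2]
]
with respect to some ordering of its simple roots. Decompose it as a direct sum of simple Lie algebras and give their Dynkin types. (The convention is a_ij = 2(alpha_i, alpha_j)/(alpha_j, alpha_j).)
The diagram associated to this matrix has two connected components: the simple roots {alpha_2, alpha_3, alpha_4, alpha_5} form a chain of 4 nodes with single edges (A_4), and {alpha_1, alpha_6} form two nodes joined by a triple edge (G_2). A semisimple Lie algebra decomposes uniquely as the direct sum of simple ideals, one per connected component of its Dynkin diagram, so g ≅ A_4 ⊕ G_2 (dimension 24 + 14 = 38).

A_4 ⊕ G_2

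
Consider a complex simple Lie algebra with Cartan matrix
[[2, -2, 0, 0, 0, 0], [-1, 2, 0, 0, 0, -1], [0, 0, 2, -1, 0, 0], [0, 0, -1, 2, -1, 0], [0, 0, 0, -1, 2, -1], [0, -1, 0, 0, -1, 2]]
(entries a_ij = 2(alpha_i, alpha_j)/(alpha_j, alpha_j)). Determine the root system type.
C6

The matrix has rank 6 with 2's on the diagonal. Reading the off-diagonal entries as Dynkin edges (a single edge where a_ij = a_ji = -1; a double or triple edge where a_ij * a_ji = 2 or 3), the diagram is a chain of 6 nodes with a double edge at one end; the terminal node there is the unique long simple root (C_6). One simple-root ordering that puts it in standard form is (alpha_3, alpha_4, alpha_5, alpha_6, alpha_2, alpha_1). So the algebra is type C_6, i.e. sp(12).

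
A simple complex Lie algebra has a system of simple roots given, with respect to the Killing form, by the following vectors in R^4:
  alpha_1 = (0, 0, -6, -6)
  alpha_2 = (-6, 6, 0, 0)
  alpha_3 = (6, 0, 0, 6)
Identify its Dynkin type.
A3

Compute the Cartan integers a_ij = 2(alpha_i, alpha_j)/(alpha_j, alpha_j); the resulting 3x3 Cartan matrix is
[[2, 0, -1], [0, 2, -1], [-1, -1, 2]].
All simple roots have the same length, so the diagram is simply laced. The associated Dynkin diagram is a chain of 3 nodes with single edges (A_3), so the type is A_3 (the algebra sl(4)).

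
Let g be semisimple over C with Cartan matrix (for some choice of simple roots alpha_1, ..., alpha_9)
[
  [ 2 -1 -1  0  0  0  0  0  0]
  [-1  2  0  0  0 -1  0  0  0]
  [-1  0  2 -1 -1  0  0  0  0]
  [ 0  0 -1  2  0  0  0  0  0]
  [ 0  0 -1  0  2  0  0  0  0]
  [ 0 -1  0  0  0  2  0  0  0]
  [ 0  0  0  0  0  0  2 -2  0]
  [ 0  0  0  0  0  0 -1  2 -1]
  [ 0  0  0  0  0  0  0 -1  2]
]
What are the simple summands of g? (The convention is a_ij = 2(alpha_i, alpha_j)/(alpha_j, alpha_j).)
C_3 (sp(6)) ⊕ D_6 (so(12))

The diagram associated to this matrix has two connected components: the simple roots {alpha_7, alpha_8, alpha_9} form a chain of 3 nodes with a double edge at one end; the terminal node there is the unique long simple root (C_3), and {alpha_1, alpha_2, alpha_3, alpha_4, alpha_5, alpha_6} form a chain of 4 nodes with a fork of two nodes at one end (D_6). A semisimple Lie algebra decomposes uniquely as the direct sum of simple ideals, one per connected component of its Dynkin diagram, so g ≅ C_3 ⊕ D_6 (dimension 21 + 66 = 87).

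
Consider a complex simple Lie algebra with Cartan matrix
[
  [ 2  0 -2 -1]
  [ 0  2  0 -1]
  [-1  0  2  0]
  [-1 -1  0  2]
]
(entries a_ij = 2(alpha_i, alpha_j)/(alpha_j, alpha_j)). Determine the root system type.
The matrix has rank 4 with 2's on the diagonal. Reading the off-diagonal entries as Dynkin edges (a single edge where a_ij = a_ji = -1; a double or triple edge where a_ij * a_ji = 2 or 3), the diagram is a chain of 4 nodes with a double edge at one end; the terminal node there is the unique short simple root (B_4). One simple-root ordering that puts it in standard form is (alpha_2, alpha_4, alpha_1, alpha_3). So the algebra is type B_4, i.e. so(9).

type B_4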